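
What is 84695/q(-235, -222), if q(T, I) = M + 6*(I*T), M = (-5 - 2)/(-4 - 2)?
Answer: 508170/1878127 ≈ 0.27057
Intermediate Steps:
M = 7/6 (M = -7/(-6) = -7*(-⅙) = 7/6 ≈ 1.1667)
q(T, I) = 7/6 + 6*I*T (q(T, I) = 7/6 + 6*(I*T) = 7/6 + 6*I*T)
84695/q(-235, -222) = 84695/(7/6 + 6*(-222)*(-235)) = 84695/(7/6 + 313020) = 84695/(1878127/6) = 84695*(6/1878127) = 508170/1878127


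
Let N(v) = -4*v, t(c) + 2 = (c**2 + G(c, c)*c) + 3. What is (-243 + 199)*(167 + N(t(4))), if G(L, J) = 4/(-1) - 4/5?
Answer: -38676/5 ≈ -7735.2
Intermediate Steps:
G(L, J) = -24/5 (G(L, J) = 4*(-1) - 4*1/5 = -4 - 4/5 = -24/5)
t(c) = 1 + c**2 - 24*c/5 (t(c) = -2 + ((c**2 - 24*c/5) + 3) = -2 + (3 + c**2 - 24*c/5) = 1 + c**2 - 24*c/5)
(-243 + 199)*(167 + N(t(4))) = (-243 + 199)*(167 - 4*(1 + 4**2 - 24/5*4)) = -44*(167 - 4*(1 + 16 - 96/5)) = -44*(167 - 4*(-11/5)) = -44*(167 + 44/5) = -44*879/5 = -38676/5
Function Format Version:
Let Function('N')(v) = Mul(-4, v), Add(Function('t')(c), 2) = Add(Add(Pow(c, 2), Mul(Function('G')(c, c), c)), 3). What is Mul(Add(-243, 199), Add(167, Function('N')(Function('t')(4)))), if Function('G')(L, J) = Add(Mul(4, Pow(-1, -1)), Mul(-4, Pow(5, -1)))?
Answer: Rational(-38676, 5) ≈ -7735.2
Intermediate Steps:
Function('G')(L, J) = Rational(-24, 5) (Function('G')(L, J) = Add(Mul(4, -1), Mul(-4, Rational(1, 5))) = Add(-4, Rational(-4, 5)) = Rational(-24, 5))
Function('t')(c) = Add(1, Pow(c, 2), Mul(Rational(-24, 5), c)) (Function('t')(c) = Add(-2, Add(Add(Pow(c, 2), Mul(Rational(-24, 5), c)), 3)) = Add(-2, Add(3, Pow(c, 2), Mul(Rational(-24, 5), c))) = Add(1, Pow(c, 2), Mul(Rational(-24, 5), c)))
Mul(Add(-243, 199), Add(167, Function('N')(Function('t')(4)))) = Mul(Add(-243, 199), Add(167, Mul(-4, Add(1, Pow(4, 2), Mul(Rational(-24, 5), 4))))) = Mul(-44, Add(167, Mul(-4, Add(1, 16, Rational(-96, 5))))) = Mul(-44, Add(167, Mul(-4, Rational(-11, 5)))) = Mul(-44, Add(167, Rational(44, 5))) = Mul(-44, Rational(879, 5)) = Rational(-38676, 5)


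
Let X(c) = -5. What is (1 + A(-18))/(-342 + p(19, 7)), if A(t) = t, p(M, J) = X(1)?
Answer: 17/347 ≈ 0.048991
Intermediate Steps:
p(M, J) = -5
(1 + A(-18))/(-342 + p(19, 7)) = (1 - 18)/(-342 - 5) = -17/(-347) = -17*(-1/347) = 17/347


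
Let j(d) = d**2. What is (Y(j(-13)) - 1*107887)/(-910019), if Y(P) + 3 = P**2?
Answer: 79329/910019 ≈ 0.087173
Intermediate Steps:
Y(P) = -3 + P**2
(Y(j(-13)) - 1*107887)/(-910019) = ((-3 + ((-13)**2)**2) - 1*107887)/(-910019) = ((-3 + 169**2) - 107887)*(-1/910019) = ((-3 + 28561) - 107887)*(-1/910019) = (28558 - 107887)*(-1/910019) = -79329*(-1/910019) = 79329/910019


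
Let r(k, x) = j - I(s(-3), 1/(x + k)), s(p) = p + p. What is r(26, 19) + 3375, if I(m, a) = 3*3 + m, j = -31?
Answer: 3341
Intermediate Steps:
s(p) = 2*p
I(m, a) = 9 + m
r(k, x) = -34 (r(k, x) = -31 - (9 + 2*(-3)) = -31 - (9 - 6) = -31 - 1*3 = -31 - 3 = -34)
r(26, 19) + 3375 = -34 + 3375 = 3341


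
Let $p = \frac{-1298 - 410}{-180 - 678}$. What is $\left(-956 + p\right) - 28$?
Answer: $- \frac{421282}{429} \approx -982.01$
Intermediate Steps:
$p = \frac{854}{429}$ ($p = - \frac{1708}{-858} = \left(-1708\right) \left(- \frac{1}{858}\right) = \frac{854}{429} \approx 1.9907$)
$\left(-956 + p\right) - 28 = \left(-956 + \frac{854}{429}\right) - 28 = - \frac{409270}{429} - 28 = - \frac{421282}{429}$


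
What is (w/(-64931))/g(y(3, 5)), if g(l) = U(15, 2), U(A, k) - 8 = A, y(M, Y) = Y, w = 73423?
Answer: -73423/1493413 ≈ -0.049165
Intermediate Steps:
U(A, k) = 8 + A
g(l) = 23 (g(l) = 8 + 15 = 23)
(w/(-64931))/g(y(3, 5)) = (73423/(-64931))/23 = (73423*(-1/64931))*(1/23) = -73423/64931*1/23 = -73423/1493413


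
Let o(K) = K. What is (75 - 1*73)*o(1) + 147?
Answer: 149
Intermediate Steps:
(75 - 1*73)*o(1) + 147 = (75 - 1*73)*1 + 147 = (75 - 73)*1 + 147 = 2*1 + 147 = 2 + 147 = 149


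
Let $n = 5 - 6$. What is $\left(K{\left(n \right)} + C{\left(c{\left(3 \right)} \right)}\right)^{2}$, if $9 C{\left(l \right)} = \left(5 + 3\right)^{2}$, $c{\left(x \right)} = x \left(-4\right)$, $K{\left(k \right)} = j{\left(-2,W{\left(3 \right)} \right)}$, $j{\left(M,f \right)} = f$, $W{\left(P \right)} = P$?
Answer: $\frac{8281}{81} \approx 102.23$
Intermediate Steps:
$n = -1$ ($n = 5 - 6 = -1$)
$K{\left(k \right)} = 3$
$c{\left(x \right)} = - 4 x$
$C{\left(l \right)} = \frac{64}{9}$ ($C{\left(l \right)} = \frac{\left(5 + 3\right)^{2}}{9} = \frac{8^{2}}{9} = \frac{1}{9} \cdot 64 = \frac{64}{9}$)
$\left(K{\left(n \right)} + C{\left(c{\left(3 \right)} \right)}\right)^{2} = \left(3 + \frac{64}{9}\right)^{2} = \left(\frac{91}{9}\right)^{2} = \frac{8281}{81}$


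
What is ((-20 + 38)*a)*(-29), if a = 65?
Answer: -33930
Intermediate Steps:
((-20 + 38)*a)*(-29) = ((-20 + 38)*65)*(-29) = (18*65)*(-29) = 1170*(-29) = -33930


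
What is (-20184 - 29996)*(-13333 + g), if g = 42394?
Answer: -1458280980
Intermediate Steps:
(-20184 - 29996)*(-13333 + g) = (-20184 - 29996)*(-13333 + 42394) = -50180*29061 = -1458280980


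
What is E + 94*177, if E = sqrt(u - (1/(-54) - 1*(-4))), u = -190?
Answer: 16638 + 5*I*sqrt(2514)/18 ≈ 16638.0 + 13.928*I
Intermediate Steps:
E = 5*I*sqrt(2514)/18 (E = sqrt(-190 - (1/(-54) - 1*(-4))) = sqrt(-190 - (-1/54 + 4)) = sqrt(-190 - 1*215/54) = sqrt(-190 - 215/54) = sqrt(-10475/54) = 5*I*sqrt(2514)/18 ≈ 13.928*I)
E + 94*177 = 5*I*sqrt(2514)/18 + 94*177 = 5*I*sqrt(2514)/18 + 16638 = 16638 + 5*I*sqrt(2514)/18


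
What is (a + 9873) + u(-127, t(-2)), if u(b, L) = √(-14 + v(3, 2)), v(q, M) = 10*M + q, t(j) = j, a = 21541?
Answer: 31417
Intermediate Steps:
v(q, M) = q + 10*M
u(b, L) = 3 (u(b, L) = √(-14 + (3 + 10*2)) = √(-14 + (3 + 20)) = √(-14 + 23) = √9 = 3)
(a + 9873) + u(-127, t(-2)) = (21541 + 9873) + 3 = 31414 + 3 = 31417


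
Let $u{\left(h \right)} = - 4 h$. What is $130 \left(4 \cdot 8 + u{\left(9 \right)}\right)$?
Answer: $-520$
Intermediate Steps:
$130 \left(4 \cdot 8 + u{\left(9 \right)}\right) = 130 \left(4 \cdot 8 - 36\right) = 130 \left(32 - 36\right) = 130 \left(-4\right) = -520$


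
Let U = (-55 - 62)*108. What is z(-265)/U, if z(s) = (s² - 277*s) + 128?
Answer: -71879/6318 ≈ -11.377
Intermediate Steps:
U = -12636 (U = -117*108 = -12636)
z(s) = 128 + s² - 277*s
z(-265)/U = (128 + (-265)² - 277*(-265))/(-12636) = (128 + 70225 + 73405)*(-1/12636) = 143758*(-1/12636) = -71879/6318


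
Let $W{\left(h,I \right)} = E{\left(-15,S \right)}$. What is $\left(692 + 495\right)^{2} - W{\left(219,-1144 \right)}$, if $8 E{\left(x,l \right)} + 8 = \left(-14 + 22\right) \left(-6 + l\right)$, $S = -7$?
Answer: $1408983$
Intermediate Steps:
$E{\left(x,l \right)} = -7 + l$ ($E{\left(x,l \right)} = -1 + \frac{\left(-14 + 22\right) \left(-6 + l\right)}{8} = -1 + \frac{8 \left(-6 + l\right)}{8} = -1 + \frac{-48 + 8 l}{8} = -1 + \left(-6 + l\right) = -7 + l$)
$W{\left(h,I \right)} = -14$ ($W{\left(h,I \right)} = -7 - 7 = -14$)
$\left(692 + 495\right)^{2} - W{\left(219,-1144 \right)} = \left(692 + 495\right)^{2} - -14 = 1187^{2} + 14 = 1408969 + 14 = 1408983$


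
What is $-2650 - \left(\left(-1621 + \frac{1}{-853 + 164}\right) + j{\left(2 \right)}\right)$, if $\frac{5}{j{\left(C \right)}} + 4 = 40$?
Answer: $- \frac{25526725}{24804} \approx -1029.1$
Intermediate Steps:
$j{\left(C \right)} = \frac{5}{36}$ ($j{\left(C \right)} = \frac{5}{-4 + 40} = \frac{5}{36}$)
$-2650 - \left(\left(-1621 + \frac{1}{-853 + 164}\right) + j{\left(2 \right)}\right) = -2650 - \left(\left(-1621 + \frac{1}{-853 + 164}\right) + \frac{5}{36}\right) = -2650 - \left(\left(-1621 + \frac{1}{-689}\right) + \frac{5}{36}\right) = -2650 - \left(\left(-1621 - \frac{1}{689}\right) + \frac{5}{36}\right) = -2650 - \left(- \frac{1116870}{689} + \frac{5}{36}\right) = -2650 - - \frac{40203875}{24804} = -2650 + \frac{40203875}{24804} = - \frac{25526725}{24804}$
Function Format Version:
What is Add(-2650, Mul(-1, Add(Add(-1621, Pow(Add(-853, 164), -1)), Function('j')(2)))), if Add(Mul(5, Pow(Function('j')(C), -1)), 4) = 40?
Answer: Rational(-25526725, 24804) ≈ -1029.1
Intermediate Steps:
Function('j')(C) = Rational(5, 36) (Function('j')(C) = Mul(5, Pow(Add(-4, 40), -1)) = Mul(5, Pow(36, -1)) = Mul(5, Rational(1, 36)) = Rational(5, 36))
Add(-2650, Mul(-1, Add(Add(-1621, Pow(Add(-853, 164), -1)), Function('j')(2)))) = Add(-2650, Mul(-1, Add(Add(-1621, Pow(Add(-853, 164), -1)), Rational(5, 36)))) = Add(-2650, Mul(-1, Add(Add(-1621, Pow(-689, -1)), Rational(5, 36)))) = Add(-2650, Mul(-1, Add(Add(-1621, Rational(-1, 689)), Rational(5, 36)))) = Add(-2650, Mul(-1, Add(Rational(-1116870, 689), Rational(5, 36)))) = Add(-2650, Mul(-1, Rational(-40203875, 24804))) = Add(-2650, Rational(40203875, 24804)) = Rational(-25526725, 24804)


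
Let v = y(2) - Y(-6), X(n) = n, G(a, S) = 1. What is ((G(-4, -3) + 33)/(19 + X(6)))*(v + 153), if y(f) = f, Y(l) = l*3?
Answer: 5882/25 ≈ 235.28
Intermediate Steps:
Y(l) = 3*l
v = 20 (v = 2 - 3*(-6) = 2 - 1*(-18) = 2 + 18 = 20)
((G(-4, -3) + 33)/(19 + X(6)))*(v + 153) = ((1 + 33)/(19 + 6))*(20 + 153) = (34/25)*173 = 5882/25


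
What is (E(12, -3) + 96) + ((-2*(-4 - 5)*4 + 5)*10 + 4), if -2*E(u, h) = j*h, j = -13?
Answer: 1701/2 ≈ 850.50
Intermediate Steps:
E(u, h) = 13*h/2 (E(u, h) = -(-13)*h/2 = 13*h/2)
(E(12, -3) + 96) + ((-2*(-4 - 5)*4 + 5)*10 + 4) = ((13/2)*(-3) + 96) + ((-2*(-4 - 5)*4 + 5)*10 + 4) = (-39/2 + 96) + ((-(-18)*4 + 5)*10 + 4) = 153/2 + ((-2*(-36) + 5)*10 + 4) = 153/2 + ((72 + 5)*10 + 4) = 153/2 + (77*10 + 4) = 153/2 + (770 + 4) = 153/2 + 774 = 1701/2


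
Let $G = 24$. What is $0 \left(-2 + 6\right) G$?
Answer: $0$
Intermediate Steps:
$0 \left(-2 + 6\right) G = 0 \left(-2 + 6\right) 24 = 0 \cdot 4 \cdot 24 = 0 \cdot 24 = 0$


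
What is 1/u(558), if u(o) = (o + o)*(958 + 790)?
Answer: 1/1950768 ≈ 5.1262e-7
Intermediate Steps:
u(o) = 3496*o (u(o) = (2*o)*1748 = 3496*o)
1/u(558) = 1/(3496*558) = 1/1950768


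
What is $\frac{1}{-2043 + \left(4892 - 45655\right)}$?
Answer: $- \frac{1}{42806} \approx -2.3361 \cdot 10^{-5}$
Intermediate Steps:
$\frac{1}{-2043 + \left(4892 - 45655\right)} = \frac{1}{-2043 - 40763} = \frac{1}{-42806} = - \frac{1}{42806}$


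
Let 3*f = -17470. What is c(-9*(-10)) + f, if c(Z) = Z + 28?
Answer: -17116/3 ≈ -5705.3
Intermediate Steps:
f = -17470/3 (f = (⅓)*(-17470) = -17470/3 ≈ -5823.3)
c(Z) = 28 + Z
c(-9*(-10)) + f = (28 - 9*(-10)) - 17470/3 = (28 + 90) - 17470/3 = 118 - 17470/3 = -17116/3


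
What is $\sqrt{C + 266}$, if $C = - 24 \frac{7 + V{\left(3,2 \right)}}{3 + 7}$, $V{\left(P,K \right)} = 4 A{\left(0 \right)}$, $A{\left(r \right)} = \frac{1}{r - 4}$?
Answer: $\frac{\sqrt{6290}}{5} \approx 15.862$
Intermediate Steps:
$A{\left(r \right)} = \frac{1}{-4 + r}$
$V{\left(P,K \right)} = -1$ ($V{\left(P,K \right)} = \frac{4}{-4 + 0} = \frac{4}{-4} = 4 \left(- \frac{1}{4}\right) = -1$)
$C = - \frac{72}{5}$ ($C = - 24 \frac{7 - 1}{3 + 7} = - 24 \cdot \frac{6}{10} = - 24 \cdot 6 \cdot \frac{1}{10} = \left(-24\right) \frac{3}{5} = - \frac{72}{5} \approx -14.4$)
$\sqrt{C + 266} = \sqrt{- \frac{72}{5} + 266} = \sqrt{\frac{1258}{5}} = \frac{\sqrt{6290}}{5}$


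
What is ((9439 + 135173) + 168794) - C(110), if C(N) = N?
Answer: 313296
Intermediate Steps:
((9439 + 135173) + 168794) - C(110) = ((9439 + 135173) + 168794) - 1*110 = (144612 + 168794) - 110 = 313406 - 110 = 313296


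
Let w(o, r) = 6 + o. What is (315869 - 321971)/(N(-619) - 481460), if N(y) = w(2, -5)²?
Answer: 3051/240698 ≈ 0.012676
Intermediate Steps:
N(y) = 64 (N(y) = (6 + 2)² = 8² = 64)
(315869 - 321971)/(N(-619) - 481460) = (315869 - 321971)/(64 - 481460) = -6102/(-481396) = -6102*(-1/481396) = 3051/240698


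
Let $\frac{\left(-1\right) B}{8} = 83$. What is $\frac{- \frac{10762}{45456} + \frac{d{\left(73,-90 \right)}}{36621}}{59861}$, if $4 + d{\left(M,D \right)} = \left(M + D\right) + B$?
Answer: $- \frac{70875427}{16607877503256} \approx -4.2676 \cdot 10^{-6}$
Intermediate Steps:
$B = -664$ ($B = \left(-8\right) 83 = -664$)
$d{\left(M,D \right)} = -668 + D + M$ ($d{\left(M,D \right)} = -4 - \left(664 - D - M\right) = -4 + \left(-664 + D + M\right) = -668 + D + M$)
$\frac{- \frac{10762}{45456} + \frac{d{\left(73,-90 \right)}}{36621}}{59861} = \frac{- \frac{10762}{45456} + \frac{-668 - 90 + 73}{36621}}{59861} = \left(\left(-10762\right) \frac{1}{45456} - \frac{685}{36621}\right) \frac{1}{59861} = \left(- \frac{5381}{22728} - \frac{685}{36621}\right) \frac{1}{59861} = \left(- \frac{70875427}{277440696}\right) \frac{1}{59861} = - \frac{70875427}{16607877503256}$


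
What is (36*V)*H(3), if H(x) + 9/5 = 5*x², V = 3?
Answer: 23328/5 ≈ 4665.6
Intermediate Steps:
H(x) = -9/5 + 5*x²
(36*V)*H(3) = (36*3)*(-9/5 + 5*3²) = 108*(-9/5 + 5*9) = 108*(-9/5 + 45) = 108*(216/5) = 23328/5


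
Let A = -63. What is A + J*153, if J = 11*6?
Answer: 10035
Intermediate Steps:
J = 66
A + J*153 = -63 + 66*153 = -63 + 10098 = 10035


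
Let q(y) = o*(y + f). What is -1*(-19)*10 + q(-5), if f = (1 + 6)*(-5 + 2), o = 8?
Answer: -18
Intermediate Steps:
f = -21 (f = 7*(-3) = -21)
q(y) = -168 + 8*y (q(y) = 8*(y - 21) = 8*(-21 + y) = -168 + 8*y)
-1*(-19)*10 + q(-5) = -1*(-19)*10 + (-168 + 8*(-5)) = 19*10 + (-168 - 40) = 190 - 208 = -18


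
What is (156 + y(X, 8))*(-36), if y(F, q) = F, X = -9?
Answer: -5292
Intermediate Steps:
(156 + y(X, 8))*(-36) = (156 - 9)*(-36) = 147*(-36) = -5292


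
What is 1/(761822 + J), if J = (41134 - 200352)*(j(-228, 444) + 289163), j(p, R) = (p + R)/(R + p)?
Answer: -1/46039351930 ≈ -2.1721e-11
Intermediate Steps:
j(p, R) = 1 (j(p, R) = (R + p)/(R + p) = 1)
J = -46040113752 (J = (41134 - 200352)*(1 + 289163) = -159218*289164 = -46040113752)
1/(761822 + J) = 1/(761822 - 46040113752) = 1/(-46039351930) = -1/46039351930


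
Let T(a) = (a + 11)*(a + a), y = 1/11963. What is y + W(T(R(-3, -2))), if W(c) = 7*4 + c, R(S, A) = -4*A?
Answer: 3971717/11963 ≈ 332.00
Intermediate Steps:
R(S, A) = -4*A
y = 1/11963 ≈ 8.3591e-5
T(a) = 2*a*(11 + a) (T(a) = (11 + a)*(2*a) = 2*a*(11 + a))
W(c) = 28 + c
y + W(T(R(-3, -2))) = 1/11963 + (28 + 2*(-4*(-2))*(11 - 4*(-2))) = 1/11963 + (28 + 2*8*(11 + 8)) = 1/11963 + (28 + 2*8*19) = 1/11963 + (28 + 304) = 1/11963 + 332 = 3971717/11963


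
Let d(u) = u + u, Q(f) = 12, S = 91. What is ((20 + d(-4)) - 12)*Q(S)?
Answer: 0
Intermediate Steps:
d(u) = 2*u
((20 + d(-4)) - 12)*Q(S) = ((20 + 2*(-4)) - 12)*12 = ((20 - 8) - 12)*12 = (12 - 12)*12 = 0*12 = 0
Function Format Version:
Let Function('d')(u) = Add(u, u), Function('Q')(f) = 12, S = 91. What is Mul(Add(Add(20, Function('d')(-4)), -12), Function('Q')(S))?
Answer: 0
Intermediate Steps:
Function('d')(u) = Mul(2, u)
Mul(Add(Add(20, Function('d')(-4)), -12), Function('Q')(S)) = Mul(Add(Add(20, Mul(2, -4)), -12), 12) = Mul(Add(Add(20, -8), -12), 12) = Mul(Add(12, -12), 12) = Mul(0, 12) = 0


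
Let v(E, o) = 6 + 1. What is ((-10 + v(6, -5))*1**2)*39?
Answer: -117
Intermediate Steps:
v(E, o) = 7
((-10 + v(6, -5))*1**2)*39 = ((-10 + 7)*1**2)*39 = -3*1*39 = -3*39 = -117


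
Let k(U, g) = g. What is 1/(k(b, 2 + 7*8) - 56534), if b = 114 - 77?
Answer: -1/56476 ≈ -1.7707e-5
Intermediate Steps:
b = 37
1/(k(b, 2 + 7*8) - 56534) = 1/((2 + 7*8) - 56534) = 1/((2 + 56) - 56534) = 1/(58 - 56534) = 1/(-56476) = -1/56476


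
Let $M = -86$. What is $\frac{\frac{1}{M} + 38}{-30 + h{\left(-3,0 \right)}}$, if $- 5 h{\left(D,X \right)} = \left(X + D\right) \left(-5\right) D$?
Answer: $- \frac{1089}{602} \approx -1.809$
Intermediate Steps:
$h{\left(D,X \right)} = - \frac{D \left(- 5 D - 5 X\right)}{5}$ ($h{\left(D,X \right)} = - \frac{\left(X + D\right) \left(-5\right) D}{5} = - \frac{\left(D + X\right) \left(-5\right) D}{5} = - \frac{\left(- 5 D - 5 X\right) D}{5} = - \frac{D \left(- 5 D - 5 X\right)}{5}$)
$\frac{\frac{1}{M} + 38}{-30 + h{\left(-3,0 \right)}} = \frac{\frac{1}{-86} + 38}{-30 - 3 \left(-3 + 0\right)} = \frac{- \frac{1}{86} + 38}{-30 - -9} = \frac{1}{-30 + 9} \cdot \frac{3267}{86} = \frac{1}{-21} \cdot \frac{3267}{86} = \left(- \frac{1}{21}\right) \frac{3267}{86} = - \frac{1089}{602}$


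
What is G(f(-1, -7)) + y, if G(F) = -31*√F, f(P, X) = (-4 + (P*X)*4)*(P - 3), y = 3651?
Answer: 3651 - 124*I*√6 ≈ 3651.0 - 303.74*I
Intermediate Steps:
f(P, X) = (-4 + 4*P*X)*(-3 + P)
G(f(-1, -7)) + y = -31*√(12 - 4*(-1) - 12*(-1)*(-7) + 4*(-7)*(-1)²) + 3651 = -31*√(12 + 4 - 84 + 4*(-7)*1) + 3651 = -31*√(12 + 4 - 84 - 28) + 3651 = -124*I*√6 + 3651 = 3651 - 124*I*√6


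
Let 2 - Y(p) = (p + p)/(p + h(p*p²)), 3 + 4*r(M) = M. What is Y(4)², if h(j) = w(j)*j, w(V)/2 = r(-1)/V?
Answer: 4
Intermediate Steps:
r(M) = -¾ + M/4
w(V) = -2/V (w(V) = 2*((-¾ + (¼)*(-1))/V) = 2*((-¾ - ¼)/V) = 2*(-1/V) = -2/V)
h(j) = -2 (h(j) = (-2/j)*j = -2)
Y(p) = 2 - 2*p/(-2 + p) (Y(p) = 2 - (p + p)/(p - 2) = 2 - 2*p/(-2 + p))
Y(4)² = (-4/(-2 + 4))² = (-4/2)² = (-4*½)² = (-2)² = 4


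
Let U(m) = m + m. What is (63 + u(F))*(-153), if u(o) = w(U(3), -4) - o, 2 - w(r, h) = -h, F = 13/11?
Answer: -100674/11 ≈ -9152.2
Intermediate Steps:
F = 13/11 (F = 13*(1/11) = 13/11 ≈ 1.1818)
U(m) = 2*m
w(r, h) = 2 + h (w(r, h) = 2 - (-1)*h = 2 + h)
u(o) = -2 - o (u(o) = (2 - 4) - o = -2 - o)
(63 + u(F))*(-153) = (63 + (-2 - 1*13/11))*(-153) = (63 + (-2 - 13/11))*(-153) = (63 - 35/11)*(-153) = (658/11)*(-153) = -100674/11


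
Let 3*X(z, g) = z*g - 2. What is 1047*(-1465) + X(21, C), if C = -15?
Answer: -4601882/3 ≈ -1.5340e+6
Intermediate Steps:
X(z, g) = -⅔ + g*z/3 (X(z, g) = (z*g - 2)/3 = (g*z - 2)/3 = (-2 + g*z)/3 = -⅔ + g*z/3)
1047*(-1465) + X(21, C) = 1047*(-1465) + (-⅔ + (⅓)*(-15)*21) = -1533855 + (-⅔ - 105) = -1533855 - 317/3 = -4601882/3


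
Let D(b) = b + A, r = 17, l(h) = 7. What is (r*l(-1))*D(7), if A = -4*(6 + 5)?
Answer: -4403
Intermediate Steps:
A = -44 (A = -4*11 = -44)
D(b) = -44 + b (D(b) = b - 44 = -44 + b)
(r*l(-1))*D(7) = (17*7)*(-44 + 7) = 119*(-37) = -4403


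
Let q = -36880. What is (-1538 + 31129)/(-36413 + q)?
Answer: -29591/73293 ≈ -0.40374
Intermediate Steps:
(-1538 + 31129)/(-36413 + q) = (-1538 + 31129)/(-36413 - 36880) = 29591/(-73293) = 29591*(-1/73293) = -29591/73293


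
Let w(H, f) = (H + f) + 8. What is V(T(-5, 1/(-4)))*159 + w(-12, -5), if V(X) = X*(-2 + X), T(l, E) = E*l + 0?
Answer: -2529/16 ≈ -158.06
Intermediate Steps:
T(l, E) = E*l
w(H, f) = 8 + H + f
V(T(-5, 1/(-4)))*159 + w(-12, -5) = ((-5/(-4))*(-2 - 5/(-4)))*159 + (8 - 12 - 5) = ((-¼*(-5))*(-2 - ¼*(-5)))*159 - 9 = (5*(-2 + 5/4)/4)*159 - 9 = ((5/4)*(-¾))*159 - 9 = -15/16*159 - 9 = -2385/16 - 9 = -2529/16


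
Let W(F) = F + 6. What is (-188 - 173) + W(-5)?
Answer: -360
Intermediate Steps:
W(F) = 6 + F
(-188 - 173) + W(-5) = (-188 - 173) + (6 - 5) = -361 + 1 = -360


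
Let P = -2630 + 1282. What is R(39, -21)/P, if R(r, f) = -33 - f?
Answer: 3/337 ≈ 0.0089021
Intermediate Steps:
P = -1348
R(39, -21)/P = (-33 - 1*(-21))/(-1348) = (-33 + 21)*(-1/1348) = -12*(-1/1348) = 3/337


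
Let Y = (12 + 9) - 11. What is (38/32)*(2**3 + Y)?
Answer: 171/8 ≈ 21.375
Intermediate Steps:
Y = 10 (Y = 21 - 11 = 10)
(38/32)*(2**3 + Y) = (38/32)*(2**3 + 10) = (38*(1/32))*(8 + 10) = (19/16)*18 = 171/8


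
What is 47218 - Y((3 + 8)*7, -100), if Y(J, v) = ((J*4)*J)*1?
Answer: 23502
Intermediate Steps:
Y(J, v) = 4*J**2 (Y(J, v) = ((4*J)*J)*1 = (4*J**2)*1 = 4*J**2)
47218 - Y((3 + 8)*7, -100) = 47218 - 4*((3 + 8)*7)**2 = 47218 - 4*(11*7)**2 = 47218 - 4*77**2 = 47218 - 4*5929 = 47218 - 1*23716 = 47218 - 23716 = 23502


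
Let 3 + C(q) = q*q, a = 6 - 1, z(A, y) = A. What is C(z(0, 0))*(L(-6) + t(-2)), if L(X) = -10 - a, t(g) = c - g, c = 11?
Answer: 6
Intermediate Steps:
t(g) = 11 - g
a = 5
C(q) = -3 + q**2 (C(q) = -3 + q*q = -3 + q**2)
L(X) = -15 (L(X) = -10 - 1*5 = -10 - 5 = -15)
C(z(0, 0))*(L(-6) + t(-2)) = (-3 + 0**2)*(-15 + (11 - 1*(-2))) = (-3 + 0)*(-15 + (11 + 2)) = -3*(-15 + 13) = -3*(-2) = 6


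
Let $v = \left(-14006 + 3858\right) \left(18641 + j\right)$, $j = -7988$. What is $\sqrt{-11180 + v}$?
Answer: $8 i \sqrt{1689341} \approx 10398.0 i$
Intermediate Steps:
$v = -108106644$ ($v = \left(-14006 + 3858\right) \left(18641 - 7988\right) = \left(-10148\right) 10653 = -108106644$)
$\sqrt{-11180 + v} = \sqrt{-11180 - 108106644} = \sqrt{-108117824} = 8 i \sqrt{1689341}$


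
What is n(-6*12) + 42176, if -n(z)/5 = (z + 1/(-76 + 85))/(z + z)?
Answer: 54656861/1296 ≈ 42174.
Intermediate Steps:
n(z) = -5*(⅑ + z)/(2*z) (n(z) = -5*(z + 1/(-76 + 85))/(z + z) = -5*(z + 1/9)/(2*z) = -5*(z + ⅑)*1/(2*z) = -5*(⅑ + z)*1/(2*z) = -5*(⅑ + z)/(2*z))
n(-6*12) + 42176 = 5*(-1 - (-54)*12)/(18*((-6*12))) + 42176 = (5/18)*(-1 - 9*(-72))/(-72) + 42176 = (5/18)*(-1/72)*(-1 + 648) + 42176 = (5/18)*(-1/72)*647 + 42176 = -3235/1296 + 42176 = 54656861/1296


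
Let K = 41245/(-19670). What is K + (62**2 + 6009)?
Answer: 38753453/3934 ≈ 9850.9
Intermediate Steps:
K = -8249/3934 (K = 41245*(-1/19670) = -8249/3934 ≈ -2.0968)
K + (62**2 + 6009) = -8249/3934 + (62**2 + 6009) = -8249/3934 + (3844 + 6009) = -8249/3934 + 9853 = 38753453/3934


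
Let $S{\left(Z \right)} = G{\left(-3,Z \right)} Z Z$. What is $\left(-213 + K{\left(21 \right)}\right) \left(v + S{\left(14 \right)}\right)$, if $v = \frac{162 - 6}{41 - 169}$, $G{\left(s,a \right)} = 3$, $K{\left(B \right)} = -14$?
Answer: $- \frac{4262379}{32} \approx -1.332 \cdot 10^{5}$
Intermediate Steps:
$S{\left(Z \right)} = 3 Z^{2}$ ($S{\left(Z \right)} = 3 Z Z = 3 Z^{2}$)
$v = - \frac{39}{32}$ ($v = \frac{156}{-128} = 156 \left(- \frac{1}{128}\right) = - \frac{39}{32} \approx -1.2188$)
$\left(-213 + K{\left(21 \right)}\right) \left(v + S{\left(14 \right)}\right) = \left(-213 - 14\right) \left(- \frac{39}{32} + 3 \cdot 14^{2}\right) = - 227 \left(- \frac{39}{32} + 3 \cdot 196\right) = - 227 \left(- \frac{39}{32} + 588\right) = \left(-227\right) \frac{18777}{32} = - \frac{4262379}{32}$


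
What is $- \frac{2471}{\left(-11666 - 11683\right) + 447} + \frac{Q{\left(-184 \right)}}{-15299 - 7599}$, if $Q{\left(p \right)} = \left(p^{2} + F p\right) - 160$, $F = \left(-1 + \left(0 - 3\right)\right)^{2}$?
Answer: $- \frac{323850673}{262204998} \approx -1.2351$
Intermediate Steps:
$F = 16$ ($F = \left(-1 - 3\right)^{2} = \left(-4\right)^{2} = 16$)
$Q{\left(p \right)} = -160 + p^{2} + 16 p$ ($Q{\left(p \right)} = \left(p^{2} + 16 p\right) - 160 = -160 + p^{2} + 16 p$)
$- \frac{2471}{\left(-11666 - 11683\right) + 447} + \frac{Q{\left(-184 \right)}}{-15299 - 7599} = - \frac{2471}{\left(-11666 - 11683\right) + 447} + \frac{-160 + \left(-184\right)^{2} + 16 \left(-184\right)}{-15299 - 7599} = - \frac{2471}{-23349 + 447} + \frac{-160 + 33856 - 2944}{-22898} = - \frac{2471}{-22902} + 30752 \left(- \frac{1}{22898}\right) = \left(-2471\right) \left(- \frac{1}{22902}\right) - \frac{15376}{11449} = \frac{2471}{22902} - \frac{15376}{11449} = - \frac{323850673}{262204998}$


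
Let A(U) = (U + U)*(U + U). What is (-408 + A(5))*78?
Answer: -24024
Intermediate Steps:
A(U) = 4*U**2 (A(U) = (2*U)*(2*U) = 4*U**2)
(-408 + A(5))*78 = (-408 + 4*5**2)*78 = (-408 + 4*25)*78 = (-408 + 100)*78 = -308*78 = -24024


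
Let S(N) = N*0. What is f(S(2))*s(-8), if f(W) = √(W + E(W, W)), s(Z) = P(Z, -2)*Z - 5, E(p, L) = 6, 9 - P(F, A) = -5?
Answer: -117*√6 ≈ -286.59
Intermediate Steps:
P(F, A) = 14 (P(F, A) = 9 - 1*(-5) = 9 + 5 = 14)
S(N) = 0
s(Z) = -5 + 14*Z (s(Z) = 14*Z - 5 = -5 + 14*Z)
f(W) = √(6 + W) (f(W) = √(W + 6) = √(6 + W))
f(S(2))*s(-8) = √(6 + 0)*(-5 + 14*(-8)) = √6*(-5 - 112) = √6*(-117) = -117*√6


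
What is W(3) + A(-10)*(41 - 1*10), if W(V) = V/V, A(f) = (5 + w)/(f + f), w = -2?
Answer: -73/20 ≈ -3.6500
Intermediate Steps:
A(f) = 3/(2*f) (A(f) = (5 - 2)/(f + f) = 3/((2*f)) = 3*(1/(2*f)) = 3/(2*f))
W(V) = 1
W(3) + A(-10)*(41 - 1*10) = 1 + ((3/2)/(-10))*(41 - 1*10) = 1 + ((3/2)*(-1/10))*(41 - 10) = 1 - 3/20*31 = 1 - 93/20 = -73/20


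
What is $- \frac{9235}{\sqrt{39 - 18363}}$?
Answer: $\frac{9235 i \sqrt{509}}{3054} \approx 68.222 i$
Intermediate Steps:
$- \frac{9235}{\sqrt{39 - 18363}} = - \frac{9235}{\sqrt{-18324}} = - \frac{9235}{6 i \sqrt{509}} = - 9235 \left(- \frac{i \sqrt{509}}{3054}\right) = \frac{9235 i \sqrt{509}}{3054}$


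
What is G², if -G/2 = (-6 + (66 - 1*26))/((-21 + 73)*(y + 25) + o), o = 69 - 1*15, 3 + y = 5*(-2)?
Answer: 1156/114921 ≈ 0.010059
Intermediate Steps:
y = -13 (y = -3 + 5*(-2) = -3 - 10 = -13)
o = 54 (o = 69 - 15 = 54)
G = -34/339 (G = -2*(-6 + (66 - 1*26))/((-21 + 73)*(-13 + 25) + 54) = -2*(-6 + (66 - 26))/(52*12 + 54) = -2*(-6 + 40)/(624 + 54) = -68/678 = -2*17/339 = -34/339 ≈ -0.10029)
G² = (-34/339)² = 1156/114921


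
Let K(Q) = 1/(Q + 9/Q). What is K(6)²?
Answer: 4/225 ≈ 0.017778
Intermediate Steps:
K(6)² = (6/(9 + 6²))² = (6/(9 + 36))² = (6/45)² = (6*(1/45))² = (2/15)² = 4/225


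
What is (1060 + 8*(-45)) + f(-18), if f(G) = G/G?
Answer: 701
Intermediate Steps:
f(G) = 1
(1060 + 8*(-45)) + f(-18) = (1060 + 8*(-45)) + 1 = (1060 - 360) + 1 = 700 + 1 = 701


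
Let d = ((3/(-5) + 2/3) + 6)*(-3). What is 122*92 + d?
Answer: 56029/5 ≈ 11206.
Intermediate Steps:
d = -91/5 (d = ((3*(-⅕) + 2*(⅓)) + 6)*(-3) = ((-⅗ + ⅔) + 6)*(-3) = (1/15 + 6)*(-3) = (91/15)*(-3) = -91/5 ≈ -18.200)
122*92 + d = 122*92 - 91/5 = 11224 - 91/5 = 56029/5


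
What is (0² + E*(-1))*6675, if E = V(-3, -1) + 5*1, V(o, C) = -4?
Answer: -6675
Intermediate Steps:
E = 1 (E = -4 + 5*1 = -4 + 5 = 1)
(0² + E*(-1))*6675 = (0² + 1*(-1))*6675 = (0 - 1)*6675 = -1*6675 = -6675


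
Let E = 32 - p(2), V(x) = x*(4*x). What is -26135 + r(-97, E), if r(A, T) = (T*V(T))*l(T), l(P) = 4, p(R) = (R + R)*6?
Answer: -17943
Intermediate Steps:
V(x) = 4*x**2
p(R) = 12*R (p(R) = (2*R)*6 = 12*R)
E = 8 (E = 32 - 12*2 = 32 - 1*24 = 32 - 24 = 8)
r(A, T) = 16*T**3 (r(A, T) = (T*(4*T**2))*4 = (4*T**3)*4 = 16*T**3)
-26135 + r(-97, E) = -26135 + 16*8**3 = -26135 + 16*512 = -26135 + 8192 = -17943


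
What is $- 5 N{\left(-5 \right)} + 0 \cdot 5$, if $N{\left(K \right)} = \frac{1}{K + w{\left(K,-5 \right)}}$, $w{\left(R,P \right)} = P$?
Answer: $\frac{1}{2} \approx 0.5$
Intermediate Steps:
$N{\left(K \right)} = \frac{1}{-5 + K}$ ($N{\left(K \right)} = \frac{1}{K - 5} = \frac{1}{-5 + K}$)
$- 5 N{\left(-5 \right)} + 0 \cdot 5 = - \frac{5}{-5 - 5} + 0 \cdot 5 = - \frac{5}{-10} + 0 = \left(-5\right) \left(- \frac{1}{10}\right) + 0 = \frac{1}{2} + 0 = \frac{1}{2}$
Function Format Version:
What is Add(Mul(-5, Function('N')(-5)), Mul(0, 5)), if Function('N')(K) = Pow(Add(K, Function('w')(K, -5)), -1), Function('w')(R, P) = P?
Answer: Rational(1, 2) ≈ 0.50000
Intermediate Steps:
Function('N')(K) = Pow(Add(-5, K), -1) (Function('N')(K) = Pow(Add(K, -5), -1) = Pow(Add(-5, K), -1))
Add(Mul(-5, Function('N')(-5)), Mul(0, 5)) = Add(Mul(-5, Pow(Add(-5, -5), -1)), Mul(0, 5)) = Add(Mul(-5, Pow(-10, -1)), 0) = Add(Mul(-5, Rational(-1, 10)), 0) = Add(Rational(1, 2), 0) = Rational(1, 2)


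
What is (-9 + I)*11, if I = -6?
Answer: -165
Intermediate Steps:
(-9 + I)*11 = (-9 - 6)*11 = -15*11 = -165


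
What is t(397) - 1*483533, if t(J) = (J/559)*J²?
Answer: -207724174/559 ≈ -3.7160e+5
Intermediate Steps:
t(J) = J³/559 (t(J) = (J*(1/559))*J² = (J/559)*J² = J³/559)
t(397) - 1*483533 = (1/559)*397³ - 1*483533 = (1/559)*62570773 - 483533 = 62570773/559 - 483533 = -207724174/559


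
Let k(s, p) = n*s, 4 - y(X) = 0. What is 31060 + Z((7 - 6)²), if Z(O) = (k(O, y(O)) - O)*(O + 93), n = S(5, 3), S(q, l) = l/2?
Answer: 31107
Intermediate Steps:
S(q, l) = l/2 (S(q, l) = l*(½) = l/2)
n = 3/2 (n = (½)*3 = 3/2 ≈ 1.5000)
y(X) = 4 (y(X) = 4 - 1*0 = 4 + 0 = 4)
k(s, p) = 3*s/2
Z(O) = O*(93 + O)/2 (Z(O) = (3*O/2 - O)*(O + 93) = (O/2)*(93 + O) = O*(93 + O)/2)
31060 + Z((7 - 6)²) = 31060 + (7 - 6)²*(93 + (7 - 6)²)/2 = 31060 + (½)*1²*(93 + 1²) = 31060 + (½)*1*(93 + 1) = 31060 + (½)*1*94 = 31060 + 47 = 31107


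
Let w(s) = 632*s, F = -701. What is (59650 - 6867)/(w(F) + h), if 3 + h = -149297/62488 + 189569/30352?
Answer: -12513765770576/105033589586879 ≈ -0.11914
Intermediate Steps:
h = 203052225/237079472 (h = -3 + (-149297/62488 + 189569/30352) = -3 + 914290641/237079472 = 203052225/237079472 ≈ 0.85647)
(59650 - 6867)/(w(F) + h) = (59650 - 6867)/(632*(-701) + 203052225/237079472) = 52783/(-443032 + 203052225/237079472) = 52783/(-105033589586879/237079472) = 52783*(-237079472/105033589586879) = -12513765770576/105033589586879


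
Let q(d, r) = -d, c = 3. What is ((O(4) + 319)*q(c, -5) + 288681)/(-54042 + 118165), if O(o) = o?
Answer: 287712/64123 ≈ 4.4869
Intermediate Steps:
((O(4) + 319)*q(c, -5) + 288681)/(-54042 + 118165) = ((4 + 319)*(-1*3) + 288681)/(-54042 + 118165) = (323*(-3) + 288681)/64123 = (-969 + 288681)*(1/64123) = 287712*(1/64123) = 287712/64123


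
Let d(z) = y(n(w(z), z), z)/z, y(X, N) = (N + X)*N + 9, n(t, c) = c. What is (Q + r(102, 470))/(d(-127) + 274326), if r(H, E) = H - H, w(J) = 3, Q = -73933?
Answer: -9389491/34807135 ≈ -0.26976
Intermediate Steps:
y(X, N) = 9 + N*(N + X) (y(X, N) = N*(N + X) + 9 = 9 + N*(N + X))
r(H, E) = 0
d(z) = (9 + 2*z²)/z (d(z) = (9 + z² + z*z)/z = (9 + z² + z²)/z = (9 + 2*z²)/z)
(Q + r(102, 470))/(d(-127) + 274326) = (-73933 + 0)/((2*(-127) + 9/(-127)) + 274326) = -73933/((-254 + 9*(-1/127)) + 274326) = -73933/((-254 - 9/127) + 274326) = -73933/(-32267/127 + 274326) = -73933/34807135/127 = -73933*127/34807135 = -9389491/34807135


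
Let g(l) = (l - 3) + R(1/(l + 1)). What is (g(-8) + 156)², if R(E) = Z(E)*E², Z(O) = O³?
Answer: 5939037236196/282475249 ≈ 21025.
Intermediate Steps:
R(E) = E⁵ (R(E) = E³*E² = E⁵)
g(l) = -3 + l + (1 + l)⁻⁵ (g(l) = (l - 3) + (1/(l + 1))⁵ = (-3 + l) + (1/(1 + l))⁵ = (-3 + l) + (1 + l)⁻⁵ = -3 + l + (1 + l)⁻⁵)
(g(-8) + 156)² = ((-3 - 8 + (1 - 8)⁻⁵) + 156)² = ((-3 - 8 + (-7)⁻⁵) + 156)² = ((-3 - 8 - 1/16807) + 156)² = (-184878/16807 + 156)² = (2437014/16807)² = 5939037236196/282475249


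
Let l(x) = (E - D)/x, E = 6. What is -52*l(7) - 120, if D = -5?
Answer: -1412/7 ≈ -201.71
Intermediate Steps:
l(x) = 11/x (l(x) = (6 - 1*(-5))/x = (6 + 5)/x = 11/x)
-52*l(7) - 120 = -572/7 - 120 = -1412/7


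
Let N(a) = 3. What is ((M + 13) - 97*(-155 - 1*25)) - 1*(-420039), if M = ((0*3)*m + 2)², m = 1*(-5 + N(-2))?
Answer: 437516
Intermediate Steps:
m = -2 (m = 1*(-5 + 3) = 1*(-2) = -2)
M = 4 (M = ((0*3)*(-2) + 2)² = (0*(-2) + 2)² = (0 + 2)² = 2² = 4)
((M + 13) - 97*(-155 - 1*25)) - 1*(-420039) = ((4 + 13) - 97*(-155 - 1*25)) - 1*(-420039) = (17 - 97*(-155 - 25)) + 420039 = (17 - 97*(-180)) + 420039 = (17 + 17460) + 420039 = 17477 + 420039 = 437516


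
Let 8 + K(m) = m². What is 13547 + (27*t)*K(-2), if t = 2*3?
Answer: 12899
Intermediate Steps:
K(m) = -8 + m²
t = 6
13547 + (27*t)*K(-2) = 13547 + (27*6)*(-8 + (-2)²) = 13547 + 162*(-8 + 4) = 13547 + 162*(-4) = 13547 - 648 = 12899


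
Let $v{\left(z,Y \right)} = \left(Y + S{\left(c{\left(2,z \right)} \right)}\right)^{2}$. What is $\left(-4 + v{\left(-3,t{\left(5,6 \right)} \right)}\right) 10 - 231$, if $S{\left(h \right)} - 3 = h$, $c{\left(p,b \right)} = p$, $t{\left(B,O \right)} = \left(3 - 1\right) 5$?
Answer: $1979$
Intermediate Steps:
$t{\left(B,O \right)} = 10$ ($t{\left(B,O \right)} = 2 \cdot 5 = 10$)
$S{\left(h \right)} = 3 + h$
$v{\left(z,Y \right)} = \left(5 + Y\right)^{2}$ ($v{\left(z,Y \right)} = \left(Y + \left(3 + 2\right)\right)^{2} = \left(Y + 5\right)^{2} = \left(5 + Y\right)^{2}$)
$\left(-4 + v{\left(-3,t{\left(5,6 \right)} \right)}\right) 10 - 231 = \left(-4 + \left(5 + 10\right)^{2}\right) 10 - 231 = \left(-4 + 15^{2}\right) 10 - 231 = \left(-4 + 225\right) 10 - 231 = 221 \cdot 10 - 231 = 2210 - 231 = 1979$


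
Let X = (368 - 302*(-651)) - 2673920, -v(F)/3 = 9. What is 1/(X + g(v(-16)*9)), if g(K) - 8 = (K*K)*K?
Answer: -1/16825849 ≈ -5.9432e-8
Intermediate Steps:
v(F) = -27 (v(F) = -3*9 = -27)
g(K) = 8 + K³ (g(K) = 8 + (K*K)*K = 8 + K²*K = 8 + K³)
X = -2476950 (X = (368 + 196602) - 2673920 = 196970 - 2673920 = -2476950)
1/(X + g(v(-16)*9)) = 1/(-2476950 + (8 + (-27*9)³)) = 1/(-2476950 + (8 + (-243)³)) = 1/(-2476950 + (8 - 14348907)) = 1/(-2476950 - 14348899) = 1/(-16825849) = -1/16825849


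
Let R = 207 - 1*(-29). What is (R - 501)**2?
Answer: 70225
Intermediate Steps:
R = 236 (R = 207 + 29 = 236)
(R - 501)**2 = (236 - 501)**2 = (-265)**2 = 70225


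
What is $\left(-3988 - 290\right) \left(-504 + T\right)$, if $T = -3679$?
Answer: $17894874$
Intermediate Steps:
$\left(-3988 - 290\right) \left(-504 + T\right) = \left(-3988 - 290\right) \left(-504 - 3679\right) = \left(-4278\right) \left(-4183\right) = 17894874$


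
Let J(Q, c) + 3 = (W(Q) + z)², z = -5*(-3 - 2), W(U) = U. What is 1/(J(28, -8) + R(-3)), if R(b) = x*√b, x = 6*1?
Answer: 1403/3936872 - 3*I*√3/3936872 ≈ 0.00035637 - 1.3199e-6*I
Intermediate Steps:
z = 25 (z = -5*(-5) = 25)
J(Q, c) = -3 + (25 + Q)² (J(Q, c) = -3 + (Q + 25)² = -3 + (25 + Q)²)
x = 6
R(b) = 6*√b
1/(J(28, -8) + R(-3)) = 1/((-3 + (25 + 28)²) + 6*√(-3)) = 1/((-3 + 53²) + 6*(I*√3)) = 1/((-3 + 2809) + 6*I*√3) = 1/(2806 + 6*I*√3)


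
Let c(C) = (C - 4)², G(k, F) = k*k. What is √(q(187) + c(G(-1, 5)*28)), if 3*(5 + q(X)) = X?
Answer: 10*√57/3 ≈ 25.166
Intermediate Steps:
G(k, F) = k²
q(X) = -5 + X/3
c(C) = (-4 + C)²
√(q(187) + c(G(-1, 5)*28)) = √((-5 + (⅓)*187) + (-4 + (-1)²*28)²) = √((-5 + 187/3) + (-4 + 1*28)²) = √(172/3 + (-4 + 28)²) = √(172/3 + 24²) = √(172/3 + 576) = √(1900/3) = 10*√57/3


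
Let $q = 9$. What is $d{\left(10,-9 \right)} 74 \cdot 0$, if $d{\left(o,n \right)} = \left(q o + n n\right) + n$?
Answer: $0$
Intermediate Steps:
$d{\left(o,n \right)} = n + n^{2} + 9 o$ ($d{\left(o,n \right)} = \left(9 o + n n\right) + n = \left(9 o + n^{2}\right) + n = \left(n^{2} + 9 o\right) + n = n + n^{2} + 9 o$)
$d{\left(10,-9 \right)} 74 \cdot 0 = \left(-9 + \left(-9\right)^{2} + 9 \cdot 10\right) 74 \cdot 0 = \left(-9 + 81 + 90\right) 74 \cdot 0 = 162 \cdot 74 \cdot 0 = 11988 \cdot 0 = 0$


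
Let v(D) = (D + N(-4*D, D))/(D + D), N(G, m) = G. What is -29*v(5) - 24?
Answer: 39/2 ≈ 19.500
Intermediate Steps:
v(D) = -3/2 (v(D) = (D - 4*D)/(D + D) = (-3*D)/((2*D)) = (-3*D)*(1/(2*D)) = -3/2)
-29*v(5) - 24 = -29*(-3/2) - 24 = 87/2 - 24 = 39/2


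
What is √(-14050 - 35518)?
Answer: 4*I*√3098 ≈ 222.64*I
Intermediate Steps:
√(-14050 - 35518) = √(-49568) = 4*I*√3098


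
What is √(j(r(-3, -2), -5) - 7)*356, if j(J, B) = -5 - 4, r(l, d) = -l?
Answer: 1424*I ≈ 1424.0*I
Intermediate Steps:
j(J, B) = -9
√(j(r(-3, -2), -5) - 7)*356 = √(-9 - 7)*356 = √(-16)*356 = (4*I)*356 = 1424*I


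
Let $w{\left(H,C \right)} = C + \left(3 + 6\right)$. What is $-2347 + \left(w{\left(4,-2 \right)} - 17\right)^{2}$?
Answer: $-2247$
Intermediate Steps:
$w{\left(H,C \right)} = 9 + C$ ($w{\left(H,C \right)} = C + 9 = 9 + C$)
$-2347 + \left(w{\left(4,-2 \right)} - 17\right)^{2} = -2347 + \left(\left(9 - 2\right) - 17\right)^{2} = -2347 + \left(7 - 17\right)^{2} = -2347 + \left(-10\right)^{2} = -2347 + 100 = -2247$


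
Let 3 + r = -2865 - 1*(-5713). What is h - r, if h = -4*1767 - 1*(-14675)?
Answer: 4762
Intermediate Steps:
r = 2845 (r = -3 + (-2865 - 1*(-5713)) = -3 + (-2865 + 5713) = -3 + 2848 = 2845)
h = 7607 (h = -7068 + 14675 = 7607)
h - r = 7607 - 1*2845 = 7607 - 2845 = 4762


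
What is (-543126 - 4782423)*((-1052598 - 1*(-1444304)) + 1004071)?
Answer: -7433278806573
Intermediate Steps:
(-543126 - 4782423)*((-1052598 - 1*(-1444304)) + 1004071) = -5325549*((-1052598 + 1444304) + 1004071) = -5325549*(391706 + 1004071) = -5325549*1395777 = -7433278806573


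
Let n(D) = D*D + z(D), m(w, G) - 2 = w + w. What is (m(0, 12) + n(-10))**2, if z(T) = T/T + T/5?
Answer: 10201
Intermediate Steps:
z(T) = 1 + T/5 (z(T) = 1 + T*(1/5) = 1 + T/5)
m(w, G) = 2 + 2*w (m(w, G) = 2 + (w + w) = 2 + 2*w)
n(D) = 1 + D**2 + D/5 (n(D) = D*D + (1 + D/5) = D**2 + (1 + D/5) = 1 + D**2 + D/5)
(m(0, 12) + n(-10))**2 = ((2 + 2*0) + (1 + (-10)**2 + (1/5)*(-10)))**2 = ((2 + 0) + (1 + 100 - 2))**2 = (2 + 99)**2 = 101**2 = 10201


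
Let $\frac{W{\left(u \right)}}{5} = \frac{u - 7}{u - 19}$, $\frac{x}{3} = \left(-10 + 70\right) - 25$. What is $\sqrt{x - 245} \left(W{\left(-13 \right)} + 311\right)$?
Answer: $\frac{2513 i \sqrt{35}}{4} \approx 3716.8 i$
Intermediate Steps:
$x = 105$ ($x = 3 \left(\left(-10 + 70\right) - 25\right) = 3 \left(60 - 25\right) = 3 \cdot 35 = 105$)
$W{\left(u \right)} = \frac{5 \left(-7 + u\right)}{-19 + u}$ ($W{\left(u \right)} = 5 \frac{u - 7}{u - 19} = 5 \frac{-7 + u}{-19 + u} = \frac{5 \left(-7 + u\right)}{-19 + u}$)
$\sqrt{x - 245} \left(W{\left(-13 \right)} + 311\right) = \sqrt{105 - 245} \left(\frac{5 \left(-7 - 13\right)}{-19 - 13} + 311\right) = \sqrt{-140} \left(5 \frac{1}{-32} \left(-20\right) + 311\right) = 2 i \sqrt{35} \left(5 \left(- \frac{1}{32}\right) \left(-20\right) + 311\right) = 2 i \sqrt{35} \left(\frac{25}{8} + 311\right) = 2 i \sqrt{35} \cdot \frac{2513}{8} = \frac{2513 i \sqrt{35}}{4}$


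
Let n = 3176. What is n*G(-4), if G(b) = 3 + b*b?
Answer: 60344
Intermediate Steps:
G(b) = 3 + b²
n*G(-4) = 3176*(3 + (-4)²) = 3176*(3 + 16) = 3176*19 = 60344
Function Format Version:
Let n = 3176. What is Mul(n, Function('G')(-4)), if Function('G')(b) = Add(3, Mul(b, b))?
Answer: 60344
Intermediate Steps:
Function('G')(b) = Add(3, Pow(b, 2))
Mul(n, Function('G')(-4)) = Mul(3176, Add(3, Pow(-4, 2))) = Mul(3176, Add(3, 16)) = Mul(3176, 19) = 60344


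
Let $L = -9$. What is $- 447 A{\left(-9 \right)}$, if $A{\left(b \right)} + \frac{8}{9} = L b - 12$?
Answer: $- \frac{91337}{3} \approx -30446.0$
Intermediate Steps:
$A{\left(b \right)} = - \frac{116}{9} - 9 b$ ($A{\left(b \right)} = - \frac{8}{9} - \left(12 + 9 b\right) = - \frac{116}{9} - 9 b$)
$- 447 A{\left(-9 \right)} = - 447 \left(- \frac{116}{9} - -81\right) = - 447 \left(- \frac{116}{9} + 81\right) = \left(-447\right) \frac{613}{9} = - \frac{91337}{3}$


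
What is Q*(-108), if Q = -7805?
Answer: 842940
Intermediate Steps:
Q*(-108) = -7805*(-108) = 842940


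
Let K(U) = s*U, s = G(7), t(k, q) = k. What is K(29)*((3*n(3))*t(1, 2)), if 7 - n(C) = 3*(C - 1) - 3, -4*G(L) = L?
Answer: -609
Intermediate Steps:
G(L) = -L/4
n(C) = 13 - 3*C (n(C) = 7 - (3*(C - 1) - 3) = 7 - (3*(-1 + C) - 3) = 7 - ((-3 + 3*C) - 3) = 7 - (-6 + 3*C) = 7 + (6 - 3*C) = 13 - 3*C)
s = -7/4 (s = -¼*7 = -7/4 ≈ -1.7500)
K(U) = -7*U/4
K(29)*((3*n(3))*t(1, 2)) = (-7/4*29)*((3*(13 - 3*3))*1) = -203*3*(13 - 9)/4 = -203*3*4/4 = -609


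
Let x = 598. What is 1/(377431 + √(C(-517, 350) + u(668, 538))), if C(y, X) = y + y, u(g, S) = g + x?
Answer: 377431/142454159529 - 2*√58/142454159529 ≈ 2.6494e-6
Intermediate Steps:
u(g, S) = 598 + g (u(g, S) = g + 598 = 598 + g)
C(y, X) = 2*y
1/(377431 + √(C(-517, 350) + u(668, 538))) = 1/(377431 + √(2*(-517) + (598 + 668))) = 1/(377431 + √(-1034 + 1266)) = 1/(377431 + √232) = 1/(377431 + 2*√58)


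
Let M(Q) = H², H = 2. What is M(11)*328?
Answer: 1312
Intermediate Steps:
M(Q) = 4 (M(Q) = 2² = 4)
M(11)*328 = 4*328 = 1312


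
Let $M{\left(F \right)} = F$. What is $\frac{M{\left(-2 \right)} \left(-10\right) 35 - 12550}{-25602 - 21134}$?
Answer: $\frac{5925}{23368} \approx 0.25355$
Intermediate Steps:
$\frac{M{\left(-2 \right)} \left(-10\right) 35 - 12550}{-25602 - 21134} = \frac{\left(-2\right) \left(-10\right) 35 - 12550}{-25602 - 21134} = \frac{20 \cdot 35 - 12550}{-46736} = \left(700 - 12550\right) \left(- \frac{1}{46736}\right) = \left(-11850\right) \left(- \frac{1}{46736}\right) = \frac{5925}{23368}$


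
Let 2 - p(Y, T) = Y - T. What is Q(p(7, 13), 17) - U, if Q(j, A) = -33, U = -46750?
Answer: 46717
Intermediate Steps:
p(Y, T) = 2 + T - Y (p(Y, T) = 2 - (Y - T) = 2 + (T - Y) = 2 + T - Y)
Q(p(7, 13), 17) - U = -33 - 1*(-46750) = -33 + 46750 = 46717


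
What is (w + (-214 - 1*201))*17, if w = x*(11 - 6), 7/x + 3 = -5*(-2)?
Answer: -6970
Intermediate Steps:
x = 1 (x = 7/(-3 - 5*(-2)) = 7/(-3 + 10) = 7/7 = 7*(1/7) = 1)
w = 5 (w = 1*(11 - 6) = 1*5 = 5)
(w + (-214 - 1*201))*17 = (5 + (-214 - 1*201))*17 = (5 + (-214 - 201))*17 = (5 - 415)*17 = -410*17 = -6970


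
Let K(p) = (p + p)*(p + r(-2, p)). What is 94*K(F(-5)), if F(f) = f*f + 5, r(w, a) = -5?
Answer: 141000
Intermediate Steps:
F(f) = 5 + f**2 (F(f) = f**2 + 5 = 5 + f**2)
K(p) = 2*p*(-5 + p) (K(p) = (p + p)*(p - 5) = (2*p)*(-5 + p) = 2*p*(-5 + p))
94*K(F(-5)) = 94*(2*(5 + (-5)**2)*(-5 + (5 + (-5)**2))) = 94*(2*(5 + 25)*(-5 + (5 + 25))) = 94*(2*30*(-5 + 30)) = 94*(2*30*25) = 94*1500 = 141000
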